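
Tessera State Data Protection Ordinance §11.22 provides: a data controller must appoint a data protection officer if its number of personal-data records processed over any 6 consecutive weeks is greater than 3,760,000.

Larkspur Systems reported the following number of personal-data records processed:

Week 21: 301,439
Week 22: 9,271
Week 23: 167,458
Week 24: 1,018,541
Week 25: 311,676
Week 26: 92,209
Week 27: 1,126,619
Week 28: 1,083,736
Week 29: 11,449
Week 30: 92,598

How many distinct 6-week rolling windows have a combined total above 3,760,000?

1

Week 21–Week 26: 301,439 + 9,271 + 167,458 + 1,018,541 + 311,676 + 92,209 = 1,900,594 (under)
Week 22–Week 27: 9,271 + 167,458 + 1,018,541 + 311,676 + 92,209 + 1,126,619 = 2,725,774 (under)
Week 23–Week 28: 167,458 + 1,018,541 + 311,676 + 92,209 + 1,126,619 + 1,083,736 = 3,800,239 (over)
Week 24–Week 29: 1,018,541 + 311,676 + 92,209 + 1,126,619 + 1,083,736 + 11,449 = 3,644,230 (under)
Week 25–Week 30: 311,676 + 92,209 + 1,126,619 + 1,083,736 + 11,449 + 92,598 = 2,718,287 (under)
1 window exceeds the threshold.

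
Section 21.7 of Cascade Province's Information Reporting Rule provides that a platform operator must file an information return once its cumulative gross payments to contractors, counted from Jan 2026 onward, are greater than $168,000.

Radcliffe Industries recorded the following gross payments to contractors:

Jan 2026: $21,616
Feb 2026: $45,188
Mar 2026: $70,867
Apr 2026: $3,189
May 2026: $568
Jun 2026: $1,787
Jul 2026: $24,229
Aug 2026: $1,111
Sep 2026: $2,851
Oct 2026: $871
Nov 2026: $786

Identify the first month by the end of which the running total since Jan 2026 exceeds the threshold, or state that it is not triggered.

Aug 2026

Through Jan 2026: $21,616
Through Feb 2026: $66,804
Through Mar 2026: $137,671
Through Apr 2026: $140,860
Through May 2026: $141,428
Through Jun 2026: $143,215
Through Jul 2026: $167,444
Through Aug 2026: $168,555 ← exceeds threshold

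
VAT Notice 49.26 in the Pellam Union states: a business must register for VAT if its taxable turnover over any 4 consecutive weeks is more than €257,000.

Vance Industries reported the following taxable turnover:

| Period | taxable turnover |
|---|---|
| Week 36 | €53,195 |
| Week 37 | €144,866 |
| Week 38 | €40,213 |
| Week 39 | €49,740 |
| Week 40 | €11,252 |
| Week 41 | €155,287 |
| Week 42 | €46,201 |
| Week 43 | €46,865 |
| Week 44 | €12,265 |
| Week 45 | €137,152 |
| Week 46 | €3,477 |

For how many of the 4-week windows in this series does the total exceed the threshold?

4

Week 36–Week 39: €53,195 + €144,866 + €40,213 + €49,740 = €288,014 (over)
Week 37–Week 40: €144,866 + €40,213 + €49,740 + €11,252 = €246,071 (under)
Week 38–Week 41: €40,213 + €49,740 + €11,252 + €155,287 = €256,492 (under)
Week 39–Week 42: €49,740 + €11,252 + €155,287 + €46,201 = €262,480 (over)
Week 40–Week 43: €11,252 + €155,287 + €46,201 + €46,865 = €259,605 (over)
Week 41–Week 44: €155,287 + €46,201 + €46,865 + €12,265 = €260,618 (over)
Week 42–Week 45: €46,201 + €46,865 + €12,265 + €137,152 = €242,483 (under)
Week 43–Week 46: €46,865 + €12,265 + €137,152 + €3,477 = €199,759 (under)
4 windows exceed the threshold.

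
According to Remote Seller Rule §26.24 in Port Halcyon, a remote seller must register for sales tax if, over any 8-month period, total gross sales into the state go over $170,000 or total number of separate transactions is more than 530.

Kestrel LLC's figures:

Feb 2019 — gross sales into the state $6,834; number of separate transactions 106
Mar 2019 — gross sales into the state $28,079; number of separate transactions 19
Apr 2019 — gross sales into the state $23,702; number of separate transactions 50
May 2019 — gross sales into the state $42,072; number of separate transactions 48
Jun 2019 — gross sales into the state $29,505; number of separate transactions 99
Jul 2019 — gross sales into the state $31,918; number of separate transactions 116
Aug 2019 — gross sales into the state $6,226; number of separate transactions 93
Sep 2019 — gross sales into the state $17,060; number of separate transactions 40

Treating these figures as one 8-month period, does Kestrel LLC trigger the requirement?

Total gross sales into the state: $6,834 + $28,079 + $23,702 + $42,072 + $29,505 + $31,918 + $6,226 + $17,060 = $185,396 (> $170,000).
Total number of separate transactions: 106 + 19 + 50 + 48 + 99 + 116 + 93 + 40 = 571 (> 530).
The test is 'or': at least one threshold is exceeded.

Yes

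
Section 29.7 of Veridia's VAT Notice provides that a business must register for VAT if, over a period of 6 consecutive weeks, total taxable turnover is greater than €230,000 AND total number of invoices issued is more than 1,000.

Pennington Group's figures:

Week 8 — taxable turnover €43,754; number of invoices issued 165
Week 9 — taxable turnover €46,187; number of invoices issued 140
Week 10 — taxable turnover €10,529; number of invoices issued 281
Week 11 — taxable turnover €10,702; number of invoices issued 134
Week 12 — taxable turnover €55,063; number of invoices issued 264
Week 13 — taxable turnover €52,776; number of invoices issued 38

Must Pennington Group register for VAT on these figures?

Total taxable turnover: €43,754 + €46,187 + €10,529 + €10,702 + €55,063 + €52,776 = €219,011 (≤ €230,000).
Total number of invoices issued: 165 + 140 + 281 + 134 + 264 + 38 = 1,022 (> 1,000).
The test is 'and': the rule requires both, and at least one is not exceeded.

No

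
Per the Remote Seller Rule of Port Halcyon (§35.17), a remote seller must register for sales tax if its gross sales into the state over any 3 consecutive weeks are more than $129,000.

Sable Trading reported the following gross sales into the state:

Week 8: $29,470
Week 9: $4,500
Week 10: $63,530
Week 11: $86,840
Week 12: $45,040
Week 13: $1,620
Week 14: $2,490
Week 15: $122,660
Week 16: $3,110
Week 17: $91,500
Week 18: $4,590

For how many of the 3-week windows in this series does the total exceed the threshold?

4

Week 8–Week 10: $29,470 + $4,500 + $63,530 = $97,500 (under)
Week 9–Week 11: $4,500 + $63,530 + $86,840 = $154,870 (over)
Week 10–Week 12: $63,530 + $86,840 + $45,040 = $195,410 (over)
Week 11–Week 13: $86,840 + $45,040 + $1,620 = $133,500 (over)
Week 12–Week 14: $45,040 + $1,620 + $2,490 = $49,150 (under)
Week 13–Week 15: $1,620 + $2,490 + $122,660 = $126,770 (under)
Week 14–Week 16: $2,490 + $122,660 + $3,110 = $128,260 (under)
Week 15–Week 17: $122,660 + $3,110 + $91,500 = $217,270 (over)
Week 16–Week 18: $3,110 + $91,500 + $4,590 = $99,200 (under)
4 windows exceed the threshold.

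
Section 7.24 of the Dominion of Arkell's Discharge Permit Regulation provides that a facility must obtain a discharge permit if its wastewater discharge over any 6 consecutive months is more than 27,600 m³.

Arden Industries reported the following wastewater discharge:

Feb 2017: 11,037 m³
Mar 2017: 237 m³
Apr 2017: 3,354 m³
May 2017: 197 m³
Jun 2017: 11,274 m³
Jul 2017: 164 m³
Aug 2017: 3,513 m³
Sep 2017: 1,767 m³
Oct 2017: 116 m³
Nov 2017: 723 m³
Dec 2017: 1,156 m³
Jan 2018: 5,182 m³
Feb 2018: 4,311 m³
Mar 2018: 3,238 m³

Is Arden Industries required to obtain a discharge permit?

No

Feb 2017–Jul 2017: 11,037 m³ + 237 m³ + 3,354 m³ + 197 m³ + 11,274 m³ + 164 m³ = 26,263 m³ (under)
Mar 2017–Aug 2017: 237 m³ + 3,354 m³ + 197 m³ + 11,274 m³ + 164 m³ + 3,513 m³ = 18,739 m³ (under)
Apr 2017–Sep 2017: 3,354 m³ + 197 m³ + 11,274 m³ + 164 m³ + 3,513 m³ + 1,767 m³ = 20,269 m³ (under)
May 2017–Oct 2017: 197 m³ + 11,274 m³ + 164 m³ + 3,513 m³ + 1,767 m³ + 116 m³ = 17,031 m³ (under)
Jun 2017–Nov 2017: 11,274 m³ + 164 m³ + 3,513 m³ + 1,767 m³ + 116 m³ + 723 m³ = 17,557 m³ (under)
Jul 2017–Dec 2017: 164 m³ + 3,513 m³ + 1,767 m³ + 116 m³ + 723 m³ + 1,156 m³ = 7,439 m³ (under)
Aug 2017–Jan 2018: 3,513 m³ + 1,767 m³ + 116 m³ + 723 m³ + 1,156 m³ + 5,182 m³ = 12,457 m³ (under)
Sep 2017–Feb 2018: 1,767 m³ + 116 m³ + 723 m³ + 1,156 m³ + 5,182 m³ + 4,311 m³ = 13,255 m³ (under)
Oct 2017–Mar 2018: 116 m³ + 723 m³ + 1,156 m³ + 5,182 m³ + 4,311 m³ + 3,238 m³ = 14,726 m³ (under)
No window exceeds 27,600 m³.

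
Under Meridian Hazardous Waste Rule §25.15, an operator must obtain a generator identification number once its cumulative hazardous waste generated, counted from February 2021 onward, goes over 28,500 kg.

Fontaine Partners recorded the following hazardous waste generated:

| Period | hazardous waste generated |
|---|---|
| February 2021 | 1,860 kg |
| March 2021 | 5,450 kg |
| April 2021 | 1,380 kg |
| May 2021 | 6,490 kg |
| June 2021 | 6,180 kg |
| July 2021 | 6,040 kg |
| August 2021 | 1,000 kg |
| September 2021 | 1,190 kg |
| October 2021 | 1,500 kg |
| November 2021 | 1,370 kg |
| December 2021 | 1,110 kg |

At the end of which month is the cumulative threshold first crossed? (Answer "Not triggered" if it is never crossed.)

Through February 2021: 1,860 kg
Through March 2021: 7,310 kg
Through April 2021: 8,690 kg
Through May 2021: 15,180 kg
Through June 2021: 21,360 kg
Through July 2021: 27,400 kg
Through August 2021: 28,400 kg
Through September 2021: 29,590 kg ← exceeds threshold

September 2021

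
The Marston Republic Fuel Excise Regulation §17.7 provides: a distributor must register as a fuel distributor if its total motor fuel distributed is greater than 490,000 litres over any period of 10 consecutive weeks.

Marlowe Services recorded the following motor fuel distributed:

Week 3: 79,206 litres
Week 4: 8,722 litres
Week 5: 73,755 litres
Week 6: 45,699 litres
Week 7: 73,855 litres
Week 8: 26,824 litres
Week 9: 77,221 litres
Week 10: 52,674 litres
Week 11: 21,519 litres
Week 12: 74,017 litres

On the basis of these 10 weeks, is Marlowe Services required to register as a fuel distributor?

Total motor fuel distributed: 79,206 litres + 8,722 litres + 73,755 litres + 45,699 litres + 73,855 litres + 26,824 litres + 77,221 litres + 52,674 litres + 21,519 litres + 74,017 litres = 533,492 litres.
533,492 litres > 490,000 litres, so the threshold is exceeded.

Yes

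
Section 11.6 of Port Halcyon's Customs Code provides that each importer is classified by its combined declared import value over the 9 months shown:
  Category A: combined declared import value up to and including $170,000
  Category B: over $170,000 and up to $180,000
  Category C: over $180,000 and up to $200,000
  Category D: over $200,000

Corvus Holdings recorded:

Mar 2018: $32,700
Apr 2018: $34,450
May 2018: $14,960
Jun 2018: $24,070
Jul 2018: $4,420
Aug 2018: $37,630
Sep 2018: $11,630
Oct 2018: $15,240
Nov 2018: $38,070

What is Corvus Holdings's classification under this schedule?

Combined declared import value: $32,700 + $34,450 + $14,960 + $24,070 + $4,420 + $37,630 + $11,630 + $15,240 + $38,070 = $213,170.
$213,170 > $200,000, so Category D applies.

Category D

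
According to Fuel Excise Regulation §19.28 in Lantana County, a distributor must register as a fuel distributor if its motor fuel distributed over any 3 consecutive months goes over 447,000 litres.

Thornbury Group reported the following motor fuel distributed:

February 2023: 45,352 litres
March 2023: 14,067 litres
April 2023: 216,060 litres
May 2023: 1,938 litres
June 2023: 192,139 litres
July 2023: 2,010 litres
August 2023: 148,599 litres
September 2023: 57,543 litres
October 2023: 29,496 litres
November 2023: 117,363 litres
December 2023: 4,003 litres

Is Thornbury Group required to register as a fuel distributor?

No

February 2023–April 2023: 45,352 litres + 14,067 litres + 216,060 litres = 275,479 litres (under)
March 2023–May 2023: 14,067 litres + 216,060 litres + 1,938 litres = 232,065 litres (under)
April 2023–June 2023: 216,060 litres + 1,938 litres + 192,139 litres = 410,137 litres (under)
May 2023–July 2023: 1,938 litres + 192,139 litres + 2,010 litres = 196,087 litres (under)
June 2023–August 2023: 192,139 litres + 2,010 litres + 148,599 litres = 342,748 litres (under)
July 2023–September 2023: 2,010 litres + 148,599 litres + 57,543 litres = 208,152 litres (under)
August 2023–October 2023: 148,599 litres + 57,543 litres + 29,496 litres = 235,638 litres (under)
September 2023–November 2023: 57,543 litres + 29,496 litres + 117,363 litres = 204,402 litres (under)
October 2023–December 2023: 29,496 litres + 117,363 litres + 4,003 litres = 150,862 litres (under)
No window exceeds 447,000 litres.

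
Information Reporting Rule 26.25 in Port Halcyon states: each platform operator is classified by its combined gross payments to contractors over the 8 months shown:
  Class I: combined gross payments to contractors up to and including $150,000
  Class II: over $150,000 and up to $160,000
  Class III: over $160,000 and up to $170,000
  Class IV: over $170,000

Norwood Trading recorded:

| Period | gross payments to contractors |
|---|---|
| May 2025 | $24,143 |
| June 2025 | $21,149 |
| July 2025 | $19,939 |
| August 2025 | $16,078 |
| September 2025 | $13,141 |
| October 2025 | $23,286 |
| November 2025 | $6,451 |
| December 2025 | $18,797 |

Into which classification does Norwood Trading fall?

Class I

Combined gross payments to contractors: $24,143 + $21,149 + $19,939 + $16,078 + $13,141 + $23,286 + $6,451 + $18,797 = $142,984.
$142,984 ≤ $150,000, so Class I applies.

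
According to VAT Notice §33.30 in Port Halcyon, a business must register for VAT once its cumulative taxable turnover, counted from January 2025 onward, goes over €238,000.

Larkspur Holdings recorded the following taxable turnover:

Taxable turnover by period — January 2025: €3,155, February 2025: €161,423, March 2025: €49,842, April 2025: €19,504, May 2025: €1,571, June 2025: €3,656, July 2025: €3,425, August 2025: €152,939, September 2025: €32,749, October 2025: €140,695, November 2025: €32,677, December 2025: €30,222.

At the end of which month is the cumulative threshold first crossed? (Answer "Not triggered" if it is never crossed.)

Through January 2025: €3,155
Through February 2025: €164,578
Through March 2025: €214,420
Through April 2025: €233,924
Through May 2025: €235,495
Through June 2025: €239,151 ← exceeds threshold

June 2025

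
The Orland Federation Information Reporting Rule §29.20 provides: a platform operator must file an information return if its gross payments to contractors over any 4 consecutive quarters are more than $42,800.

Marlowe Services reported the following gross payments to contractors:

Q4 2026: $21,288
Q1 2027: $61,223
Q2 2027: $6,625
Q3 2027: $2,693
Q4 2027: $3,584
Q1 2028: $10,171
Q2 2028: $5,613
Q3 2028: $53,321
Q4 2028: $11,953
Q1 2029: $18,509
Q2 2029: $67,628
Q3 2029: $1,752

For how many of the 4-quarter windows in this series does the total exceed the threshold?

7

Q4 2026–Q3 2027: $21,288 + $61,223 + $6,625 + $2,693 = $91,829 (over)
Q1 2027–Q4 2027: $61,223 + $6,625 + $2,693 + $3,584 = $74,125 (over)
Q2 2027–Q1 2028: $6,625 + $2,693 + $3,584 + $10,171 = $23,073 (under)
Q3 2027–Q2 2028: $2,693 + $3,584 + $10,171 + $5,613 = $22,061 (under)
Q4 2027–Q3 2028: $3,584 + $10,171 + $5,613 + $53,321 = $72,689 (over)
Q1 2028–Q4 2028: $10,171 + $5,613 + $53,321 + $11,953 = $81,058 (over)
Q2 2028–Q1 2029: $5,613 + $53,321 + $11,953 + $18,509 = $89,396 (over)
Q3 2028–Q2 2029: $53,321 + $11,953 + $18,509 + $67,628 = $151,411 (over)
Q4 2028–Q3 2029: $11,953 + $18,509 + $67,628 + $1,752 = $99,842 (over)
7 windows exceed the threshold.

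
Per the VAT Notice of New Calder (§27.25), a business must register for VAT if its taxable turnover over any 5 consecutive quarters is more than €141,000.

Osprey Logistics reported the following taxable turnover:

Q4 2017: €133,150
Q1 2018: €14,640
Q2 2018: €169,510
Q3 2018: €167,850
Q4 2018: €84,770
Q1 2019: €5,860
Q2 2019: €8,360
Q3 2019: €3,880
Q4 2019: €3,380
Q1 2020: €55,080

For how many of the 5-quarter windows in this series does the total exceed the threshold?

4

Q4 2017–Q4 2018: €133,150 + €14,640 + €169,510 + €167,850 + €84,770 = €569,920 (over)
Q1 2018–Q1 2019: €14,640 + €169,510 + €167,850 + €84,770 + €5,860 = €442,630 (over)
Q2 2018–Q2 2019: €169,510 + €167,850 + €84,770 + €5,860 + €8,360 = €436,350 (over)
Q3 2018–Q3 2019: €167,850 + €84,770 + €5,860 + €8,360 + €3,880 = €270,720 (over)
Q4 2018–Q4 2019: €84,770 + €5,860 + €8,360 + €3,880 + €3,380 = €106,250 (under)
Q1 2019–Q1 2020: €5,860 + €8,360 + €3,880 + €3,380 + €55,080 = €76,560 (under)
4 windows exceed the threshold.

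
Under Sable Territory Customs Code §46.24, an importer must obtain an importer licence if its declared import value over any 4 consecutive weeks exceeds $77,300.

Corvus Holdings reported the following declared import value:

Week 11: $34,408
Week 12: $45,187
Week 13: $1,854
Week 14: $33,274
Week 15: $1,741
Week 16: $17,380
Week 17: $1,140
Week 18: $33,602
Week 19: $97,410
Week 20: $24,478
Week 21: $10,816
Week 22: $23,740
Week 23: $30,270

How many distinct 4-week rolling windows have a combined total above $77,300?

Week 11–Week 14: $34,408 + $45,187 + $1,854 + $33,274 = $114,723 (over)
Week 12–Week 15: $45,187 + $1,854 + $33,274 + $1,741 = $82,056 (over)
Week 13–Week 16: $1,854 + $33,274 + $1,741 + $17,380 = $54,249 (under)
Week 14–Week 17: $33,274 + $1,741 + $17,380 + $1,140 = $53,535 (under)
Week 15–Week 18: $1,741 + $17,380 + $1,140 + $33,602 = $53,863 (under)
Week 16–Week 19: $17,380 + $1,140 + $33,602 + $97,410 = $149,532 (over)
Week 17–Week 20: $1,140 + $33,602 + $97,410 + $24,478 = $156,630 (over)
Week 18–Week 21: $33,602 + $97,410 + $24,478 + $10,816 = $166,306 (over)
Week 19–Week 22: $97,410 + $24,478 + $10,816 + $23,740 = $156,444 (over)
Week 20–Week 23: $24,478 + $10,816 + $23,740 + $30,270 = $89,304 (over)
7 windows exceed the threshold.

7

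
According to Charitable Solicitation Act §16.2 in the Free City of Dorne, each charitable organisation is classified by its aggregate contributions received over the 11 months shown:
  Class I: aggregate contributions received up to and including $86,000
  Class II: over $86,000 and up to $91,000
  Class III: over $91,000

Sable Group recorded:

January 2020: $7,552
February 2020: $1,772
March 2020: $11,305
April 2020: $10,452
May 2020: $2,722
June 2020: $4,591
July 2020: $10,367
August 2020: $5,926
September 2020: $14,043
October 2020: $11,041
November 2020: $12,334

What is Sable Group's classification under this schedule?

Class III

Aggregate contributions received: $7,552 + $1,772 + $11,305 + $10,452 + $2,722 + $4,591 + $10,367 + $5,926 + $14,043 + $11,041 + $12,334 = $92,105.
$92,105 > $91,000, so Class III applies.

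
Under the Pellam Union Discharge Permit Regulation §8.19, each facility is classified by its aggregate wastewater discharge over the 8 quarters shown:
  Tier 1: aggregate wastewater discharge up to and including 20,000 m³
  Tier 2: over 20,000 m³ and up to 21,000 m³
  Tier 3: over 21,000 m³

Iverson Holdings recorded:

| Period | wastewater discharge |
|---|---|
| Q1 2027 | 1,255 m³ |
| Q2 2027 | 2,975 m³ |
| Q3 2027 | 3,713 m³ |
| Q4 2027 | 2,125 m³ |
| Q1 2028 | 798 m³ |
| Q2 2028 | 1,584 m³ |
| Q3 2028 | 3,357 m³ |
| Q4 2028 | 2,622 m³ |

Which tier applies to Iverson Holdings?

Tier 1

Aggregate wastewater discharge: 1,255 m³ + 2,975 m³ + 3,713 m³ + 2,125 m³ + 798 m³ + 1,584 m³ + 3,357 m³ + 2,622 m³ = 18,429 m³.
18,429 m³ ≤ 20,000 m³, so Tier 1 applies.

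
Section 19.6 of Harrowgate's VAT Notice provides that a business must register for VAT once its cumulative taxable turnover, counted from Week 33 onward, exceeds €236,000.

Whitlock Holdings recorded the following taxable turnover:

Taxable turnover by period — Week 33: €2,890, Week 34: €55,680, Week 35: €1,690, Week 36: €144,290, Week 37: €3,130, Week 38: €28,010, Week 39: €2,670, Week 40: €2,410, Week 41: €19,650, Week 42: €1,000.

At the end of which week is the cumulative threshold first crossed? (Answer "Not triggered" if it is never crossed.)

Through Week 33: €2,890
Through Week 34: €58,570
Through Week 35: €60,260
Through Week 36: €204,550
Through Week 37: €207,680
Through Week 38: €235,690
Through Week 39: €238,360 ← exceeds threshold

Week 39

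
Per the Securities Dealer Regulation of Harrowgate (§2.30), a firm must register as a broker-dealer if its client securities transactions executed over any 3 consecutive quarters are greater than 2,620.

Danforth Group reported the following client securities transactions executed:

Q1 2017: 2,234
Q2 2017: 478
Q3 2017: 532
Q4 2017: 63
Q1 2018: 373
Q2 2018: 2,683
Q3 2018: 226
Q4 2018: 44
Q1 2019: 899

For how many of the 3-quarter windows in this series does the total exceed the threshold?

Q1 2017–Q3 2017: 2,234 + 478 + 532 = 3,244 (over)
Q2 2017–Q4 2017: 478 + 532 + 63 = 1,073 (under)
Q3 2017–Q1 2018: 532 + 63 + 373 = 968 (under)
Q4 2017–Q2 2018: 63 + 373 + 2,683 = 3,119 (over)
Q1 2018–Q3 2018: 373 + 2,683 + 226 = 3,282 (over)
Q2 2018–Q4 2018: 2,683 + 226 + 44 = 2,953 (over)
Q3 2018–Q1 2019: 226 + 44 + 899 = 1,169 (under)
4 windows exceed the threshold.

4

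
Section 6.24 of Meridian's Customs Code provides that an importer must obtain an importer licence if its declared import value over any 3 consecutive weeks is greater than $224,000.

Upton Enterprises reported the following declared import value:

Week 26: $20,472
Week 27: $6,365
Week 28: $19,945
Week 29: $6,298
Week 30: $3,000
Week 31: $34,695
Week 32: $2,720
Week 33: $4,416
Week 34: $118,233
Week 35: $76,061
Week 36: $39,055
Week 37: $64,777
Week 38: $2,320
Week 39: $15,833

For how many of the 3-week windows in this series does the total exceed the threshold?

Week 26–Week 28: $20,472 + $6,365 + $19,945 = $46,782 (under)
Week 27–Week 29: $6,365 + $19,945 + $6,298 = $32,608 (under)
Week 28–Week 30: $19,945 + $6,298 + $3,000 = $29,243 (under)
Week 29–Week 31: $6,298 + $3,000 + $34,695 = $43,993 (under)
Week 30–Week 32: $3,000 + $34,695 + $2,720 = $40,415 (under)
Week 31–Week 33: $34,695 + $2,720 + $4,416 = $41,831 (under)
Week 32–Week 34: $2,720 + $4,416 + $118,233 = $125,369 (under)
Week 33–Week 35: $4,416 + $118,233 + $76,061 = $198,710 (under)
Week 34–Week 36: $118,233 + $76,061 + $39,055 = $233,349 (over)
Week 35–Week 37: $76,061 + $39,055 + $64,777 = $179,893 (under)
Week 36–Week 38: $39,055 + $64,777 + $2,320 = $106,152 (under)
Week 37–Week 39: $64,777 + $2,320 + $15,833 = $82,930 (under)
1 window exceeds the threshold.

1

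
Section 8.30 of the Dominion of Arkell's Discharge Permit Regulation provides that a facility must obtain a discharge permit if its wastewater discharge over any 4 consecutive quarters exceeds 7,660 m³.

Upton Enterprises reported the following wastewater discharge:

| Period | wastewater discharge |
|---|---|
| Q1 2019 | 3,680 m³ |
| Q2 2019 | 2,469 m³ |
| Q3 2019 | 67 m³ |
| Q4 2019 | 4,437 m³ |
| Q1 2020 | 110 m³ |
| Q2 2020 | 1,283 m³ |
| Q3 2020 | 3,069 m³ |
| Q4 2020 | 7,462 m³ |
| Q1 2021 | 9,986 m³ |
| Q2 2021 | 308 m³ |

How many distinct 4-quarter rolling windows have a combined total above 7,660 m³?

5

Q1 2019–Q4 2019: 3,680 m³ + 2,469 m³ + 67 m³ + 4,437 m³ = 10,653 m³ (over)
Q2 2019–Q1 2020: 2,469 m³ + 67 m³ + 4,437 m³ + 110 m³ = 7,083 m³ (under)
Q3 2019–Q2 2020: 67 m³ + 4,437 m³ + 110 m³ + 1,283 m³ = 5,897 m³ (under)
Q4 2019–Q3 2020: 4,437 m³ + 110 m³ + 1,283 m³ + 3,069 m³ = 8,899 m³ (over)
Q1 2020–Q4 2020: 110 m³ + 1,283 m³ + 3,069 m³ + 7,462 m³ = 11,924 m³ (over)
Q2 2020–Q1 2021: 1,283 m³ + 3,069 m³ + 7,462 m³ + 9,986 m³ = 21,800 m³ (over)
Q3 2020–Q2 2021: 3,069 m³ + 7,462 m³ + 9,986 m³ + 308 m³ = 20,825 m³ (over)
5 windows exceed the threshold.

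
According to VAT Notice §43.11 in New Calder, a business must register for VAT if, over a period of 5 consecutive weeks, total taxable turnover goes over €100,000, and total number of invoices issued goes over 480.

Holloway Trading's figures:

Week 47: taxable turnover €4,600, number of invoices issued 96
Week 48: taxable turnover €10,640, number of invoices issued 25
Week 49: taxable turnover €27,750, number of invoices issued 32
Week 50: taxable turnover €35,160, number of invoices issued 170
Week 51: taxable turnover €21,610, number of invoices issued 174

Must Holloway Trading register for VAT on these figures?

No

Total taxable turnover: €4,600 + €10,640 + €27,750 + €35,160 + €21,610 = €99,760 (≤ €100,000).
Total number of invoices issued: 96 + 25 + 32 + 170 + 174 = 497 (> 480).
The test is 'and': the rule requires both, and at least one is not exceeded.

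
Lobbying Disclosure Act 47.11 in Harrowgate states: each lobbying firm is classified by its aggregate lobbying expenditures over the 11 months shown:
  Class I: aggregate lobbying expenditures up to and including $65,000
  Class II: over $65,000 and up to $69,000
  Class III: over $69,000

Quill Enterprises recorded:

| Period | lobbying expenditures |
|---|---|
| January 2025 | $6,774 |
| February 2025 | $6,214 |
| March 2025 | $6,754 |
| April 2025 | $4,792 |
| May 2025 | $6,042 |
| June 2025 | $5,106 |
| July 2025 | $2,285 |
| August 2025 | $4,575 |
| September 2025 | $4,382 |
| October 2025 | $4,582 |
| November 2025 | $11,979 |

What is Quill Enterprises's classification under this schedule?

Class I

Aggregate lobbying expenditures: $6,774 + $6,214 + $6,754 + $4,792 + $6,042 + $5,106 + $2,285 + $4,575 + $4,382 + $4,582 + $11,979 = $63,485.
$63,485 ≤ $65,000, so Class I applies.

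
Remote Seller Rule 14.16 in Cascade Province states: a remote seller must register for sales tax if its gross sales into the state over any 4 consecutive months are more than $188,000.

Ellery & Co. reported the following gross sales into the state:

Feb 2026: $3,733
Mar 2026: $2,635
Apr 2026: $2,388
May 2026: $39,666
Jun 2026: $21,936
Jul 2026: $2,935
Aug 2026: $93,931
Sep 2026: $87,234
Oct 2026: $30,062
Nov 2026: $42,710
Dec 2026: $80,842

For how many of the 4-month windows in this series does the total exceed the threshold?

Feb 2026–May 2026: $3,733 + $2,635 + $2,388 + $39,666 = $48,422 (under)
Mar 2026–Jun 2026: $2,635 + $2,388 + $39,666 + $21,936 = $66,625 (under)
Apr 2026–Jul 2026: $2,388 + $39,666 + $21,936 + $2,935 = $66,925 (under)
May 2026–Aug 2026: $39,666 + $21,936 + $2,935 + $93,931 = $158,468 (under)
Jun 2026–Sep 2026: $21,936 + $2,935 + $93,931 + $87,234 = $206,036 (over)
Jul 2026–Oct 2026: $2,935 + $93,931 + $87,234 + $30,062 = $214,162 (over)
Aug 2026–Nov 2026: $93,931 + $87,234 + $30,062 + $42,710 = $253,937 (over)
Sep 2026–Dec 2026: $87,234 + $30,062 + $42,710 + $80,842 = $240,848 (over)
4 windows exceed the threshold.

4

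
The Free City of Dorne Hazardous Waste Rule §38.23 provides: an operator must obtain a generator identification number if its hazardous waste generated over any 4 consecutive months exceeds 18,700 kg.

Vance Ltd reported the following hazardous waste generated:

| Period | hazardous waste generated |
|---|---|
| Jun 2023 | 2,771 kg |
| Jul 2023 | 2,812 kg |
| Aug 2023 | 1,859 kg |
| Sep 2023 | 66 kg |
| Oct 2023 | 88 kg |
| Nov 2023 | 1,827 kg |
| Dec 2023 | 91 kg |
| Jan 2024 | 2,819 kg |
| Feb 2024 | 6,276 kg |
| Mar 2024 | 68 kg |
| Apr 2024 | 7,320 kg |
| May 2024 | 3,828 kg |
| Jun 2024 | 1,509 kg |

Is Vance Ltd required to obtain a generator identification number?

Jun 2023–Sep 2023: 2,771 kg + 2,812 kg + 1,859 kg + 66 kg = 7,508 kg (under)
Jul 2023–Oct 2023: 2,812 kg + 1,859 kg + 66 kg + 88 kg = 4,825 kg (under)
Aug 2023–Nov 2023: 1,859 kg + 66 kg + 88 kg + 1,827 kg = 3,840 kg (under)
Sep 2023–Dec 2023: 66 kg + 88 kg + 1,827 kg + 91 kg = 2,072 kg (under)
Oct 2023–Jan 2024: 88 kg + 1,827 kg + 91 kg + 2,819 kg = 4,825 kg (under)
Nov 2023–Feb 2024: 1,827 kg + 91 kg + 2,819 kg + 6,276 kg = 11,013 kg (under)
Dec 2023–Mar 2024: 91 kg + 2,819 kg + 6,276 kg + 68 kg = 9,254 kg (under)
Jan 2024–Apr 2024: 2,819 kg + 6,276 kg + 68 kg + 7,320 kg = 16,483 kg (under)
Feb 2024–May 2024: 6,276 kg + 68 kg + 7,320 kg + 3,828 kg = 17,492 kg (under)
Mar 2024–Jun 2024: 68 kg + 7,320 kg + 3,828 kg + 1,509 kg = 12,725 kg (under)
No window exceeds 18,700 kg.

No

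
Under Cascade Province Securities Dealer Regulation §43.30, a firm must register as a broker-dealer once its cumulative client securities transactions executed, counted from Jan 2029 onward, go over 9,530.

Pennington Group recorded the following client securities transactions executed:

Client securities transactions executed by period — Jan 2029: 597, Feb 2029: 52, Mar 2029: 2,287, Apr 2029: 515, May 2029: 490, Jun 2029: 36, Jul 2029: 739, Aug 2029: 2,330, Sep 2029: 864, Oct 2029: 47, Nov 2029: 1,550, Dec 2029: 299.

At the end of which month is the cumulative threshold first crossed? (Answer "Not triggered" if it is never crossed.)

Through Jan 2029: 597
Through Feb 2029: 649
Through Mar 2029: 2,936
Through Apr 2029: 3,451
Through May 2029: 3,941
Through Jun 2029: 3,977
Through Jul 2029: 4,716
Through Aug 2029: 7,046
Through Sep 2029: 7,910
Through Oct 2029: 7,957
Through Nov 2029: 9,507
Through Dec 2029: 9,806 ← exceeds threshold

Dec 2029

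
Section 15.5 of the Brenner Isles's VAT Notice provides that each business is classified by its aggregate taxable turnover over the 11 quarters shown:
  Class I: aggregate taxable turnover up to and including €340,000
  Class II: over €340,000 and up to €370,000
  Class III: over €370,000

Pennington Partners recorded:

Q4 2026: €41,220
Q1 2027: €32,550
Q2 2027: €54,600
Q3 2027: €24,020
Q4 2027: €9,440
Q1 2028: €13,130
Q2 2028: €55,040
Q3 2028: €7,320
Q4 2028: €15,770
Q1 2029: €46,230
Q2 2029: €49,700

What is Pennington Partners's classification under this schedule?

Aggregate taxable turnover: €41,220 + €32,550 + €54,600 + €24,020 + €9,440 + €13,130 + €55,040 + €7,320 + €15,770 + €46,230 + €49,700 = €349,020.
€340,000 < €349,020 ≤ €370,000, so Class II applies.

Class II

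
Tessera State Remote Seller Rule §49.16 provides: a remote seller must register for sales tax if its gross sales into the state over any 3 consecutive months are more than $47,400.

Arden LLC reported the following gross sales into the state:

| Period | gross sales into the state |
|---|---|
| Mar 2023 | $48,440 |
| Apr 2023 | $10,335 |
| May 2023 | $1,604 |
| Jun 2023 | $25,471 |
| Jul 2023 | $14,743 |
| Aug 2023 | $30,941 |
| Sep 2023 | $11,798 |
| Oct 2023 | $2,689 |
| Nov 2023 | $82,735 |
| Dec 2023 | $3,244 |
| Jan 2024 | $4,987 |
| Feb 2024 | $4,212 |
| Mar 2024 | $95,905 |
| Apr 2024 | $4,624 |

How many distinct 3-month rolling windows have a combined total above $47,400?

Mar 2023–May 2023: $48,440 + $10,335 + $1,604 = $60,379 (over)
Apr 2023–Jun 2023: $10,335 + $1,604 + $25,471 = $37,410 (under)
May 2023–Jul 2023: $1,604 + $25,471 + $14,743 = $41,818 (under)
Jun 2023–Aug 2023: $25,471 + $14,743 + $30,941 = $71,155 (over)
Jul 2023–Sep 2023: $14,743 + $30,941 + $11,798 = $57,482 (over)
Aug 2023–Oct 2023: $30,941 + $11,798 + $2,689 = $45,428 (under)
Sep 2023–Nov 2023: $11,798 + $2,689 + $82,735 = $97,222 (over)
Oct 2023–Dec 2023: $2,689 + $82,735 + $3,244 = $88,668 (over)
Nov 2023–Jan 2024: $82,735 + $3,244 + $4,987 = $90,966 (over)
Dec 2023–Feb 2024: $3,244 + $4,987 + $4,212 = $12,443 (under)
Jan 2024–Mar 2024: $4,987 + $4,212 + $95,905 = $105,104 (over)
Feb 2024–Apr 2024: $4,212 + $95,905 + $4,624 = $104,741 (over)
8 windows exceed the threshold.

8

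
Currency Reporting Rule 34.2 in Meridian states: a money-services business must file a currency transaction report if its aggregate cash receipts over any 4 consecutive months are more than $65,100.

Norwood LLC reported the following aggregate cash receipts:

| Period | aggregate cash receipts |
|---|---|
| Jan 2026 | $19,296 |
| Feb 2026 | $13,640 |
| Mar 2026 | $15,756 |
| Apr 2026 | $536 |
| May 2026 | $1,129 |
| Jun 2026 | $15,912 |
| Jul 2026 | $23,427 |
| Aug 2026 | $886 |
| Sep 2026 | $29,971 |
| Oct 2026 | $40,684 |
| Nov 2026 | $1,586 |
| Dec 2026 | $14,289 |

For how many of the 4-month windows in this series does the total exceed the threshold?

Jan 2026–Apr 2026: $19,296 + $13,640 + $15,756 + $536 = $49,228 (under)
Feb 2026–May 2026: $13,640 + $15,756 + $536 + $1,129 = $31,061 (under)
Mar 2026–Jun 2026: $15,756 + $536 + $1,129 + $15,912 = $33,333 (under)
Apr 2026–Jul 2026: $536 + $1,129 + $15,912 + $23,427 = $41,004 (under)
May 2026–Aug 2026: $1,129 + $15,912 + $23,427 + $886 = $41,354 (under)
Jun 2026–Sep 2026: $15,912 + $23,427 + $886 + $29,971 = $70,196 (over)
Jul 2026–Oct 2026: $23,427 + $886 + $29,971 + $40,684 = $94,968 (over)
Aug 2026–Nov 2026: $886 + $29,971 + $40,684 + $1,586 = $73,127 (over)
Sep 2026–Dec 2026: $29,971 + $40,684 + $1,586 + $14,289 = $86,530 (over)
4 windows exceed the threshold.

4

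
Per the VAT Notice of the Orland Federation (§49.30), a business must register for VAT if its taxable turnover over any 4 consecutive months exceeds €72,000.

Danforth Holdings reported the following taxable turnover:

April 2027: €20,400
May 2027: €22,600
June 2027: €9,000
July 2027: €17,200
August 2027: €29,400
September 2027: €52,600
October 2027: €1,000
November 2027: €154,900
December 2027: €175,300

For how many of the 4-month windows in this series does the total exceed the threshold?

April 2027–July 2027: €20,400 + €22,600 + €9,000 + €17,200 = €69,200 (under)
May 2027–August 2027: €22,600 + €9,000 + €17,200 + €29,400 = €78,200 (over)
June 2027–September 2027: €9,000 + €17,200 + €29,400 + €52,600 = €108,200 (over)
July 2027–October 2027: €17,200 + €29,400 + €52,600 + €1,000 = €100,200 (over)
August 2027–November 2027: €29,400 + €52,600 + €1,000 + €154,900 = €237,900 (over)
September 2027–December 2027: €52,600 + €1,000 + €154,900 + €175,300 = €383,800 (over)
5 windows exceed the threshold.

5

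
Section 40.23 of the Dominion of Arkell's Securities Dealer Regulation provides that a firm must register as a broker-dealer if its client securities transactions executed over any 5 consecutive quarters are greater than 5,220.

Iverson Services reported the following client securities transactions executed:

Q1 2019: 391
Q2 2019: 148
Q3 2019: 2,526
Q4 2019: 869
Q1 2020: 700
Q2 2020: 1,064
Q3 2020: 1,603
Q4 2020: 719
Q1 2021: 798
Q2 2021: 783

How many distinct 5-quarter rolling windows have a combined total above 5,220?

2

Q1 2019–Q1 2020: 391 + 148 + 2,526 + 869 + 700 = 4,634 (under)
Q2 2019–Q2 2020: 148 + 2,526 + 869 + 700 + 1,064 = 5,307 (over)
Q3 2019–Q3 2020: 2,526 + 869 + 700 + 1,064 + 1,603 = 6,762 (over)
Q4 2019–Q4 2020: 869 + 700 + 1,064 + 1,603 + 719 = 4,955 (under)
Q1 2020–Q1 2021: 700 + 1,064 + 1,603 + 719 + 798 = 4,884 (under)
Q2 2020–Q2 2021: 1,064 + 1,603 + 719 + 798 + 783 = 4,967 (under)
2 windows exceed the threshold.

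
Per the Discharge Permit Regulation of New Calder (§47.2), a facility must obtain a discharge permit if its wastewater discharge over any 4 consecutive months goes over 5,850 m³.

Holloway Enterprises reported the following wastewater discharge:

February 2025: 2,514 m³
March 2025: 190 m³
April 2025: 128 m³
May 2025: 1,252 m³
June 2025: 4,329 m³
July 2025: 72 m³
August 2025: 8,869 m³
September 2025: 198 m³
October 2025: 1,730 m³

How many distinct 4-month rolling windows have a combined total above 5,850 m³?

4

February 2025–May 2025: 2,514 m³ + 190 m³ + 128 m³ + 1,252 m³ = 4,084 m³ (under)
March 2025–June 2025: 190 m³ + 128 m³ + 1,252 m³ + 4,329 m³ = 5,899 m³ (over)
April 2025–July 2025: 128 m³ + 1,252 m³ + 4,329 m³ + 72 m³ = 5,781 m³ (under)
May 2025–August 2025: 1,252 m³ + 4,329 m³ + 72 m³ + 8,869 m³ = 14,522 m³ (over)
June 2025–September 2025: 4,329 m³ + 72 m³ + 8,869 m³ + 198 m³ = 13,468 m³ (over)
July 2025–October 2025: 72 m³ + 8,869 m³ + 198 m³ + 1,730 m³ = 10,869 m³ (over)
4 windows exceed the threshold.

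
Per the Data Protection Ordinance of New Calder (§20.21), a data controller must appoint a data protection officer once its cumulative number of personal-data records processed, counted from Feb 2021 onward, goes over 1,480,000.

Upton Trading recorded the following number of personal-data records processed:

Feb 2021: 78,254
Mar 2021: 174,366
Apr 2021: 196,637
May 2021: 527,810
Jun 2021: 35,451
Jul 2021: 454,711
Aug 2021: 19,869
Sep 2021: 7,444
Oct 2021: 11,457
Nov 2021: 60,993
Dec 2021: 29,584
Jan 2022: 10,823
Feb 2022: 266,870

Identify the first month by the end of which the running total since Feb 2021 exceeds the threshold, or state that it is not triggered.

Through Feb 2021: 78,254
Through Mar 2021: 252,620
Through Apr 2021: 449,257
Through May 2021: 977,067
Through Jun 2021: 1,012,518
Through Jul 2021: 1,467,229
Through Aug 2021: 1,487,098 ← exceeds threshold

Aug 2021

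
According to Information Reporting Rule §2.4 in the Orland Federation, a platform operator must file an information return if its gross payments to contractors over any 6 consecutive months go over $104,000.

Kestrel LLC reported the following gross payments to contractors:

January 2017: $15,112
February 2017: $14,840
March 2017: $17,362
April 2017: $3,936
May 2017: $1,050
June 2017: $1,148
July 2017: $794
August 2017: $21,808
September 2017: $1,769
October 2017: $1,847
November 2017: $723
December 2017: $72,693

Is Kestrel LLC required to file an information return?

No

January 2017–June 2017: $15,112 + $14,840 + $17,362 + $3,936 + $1,050 + $1,148 = $53,448 (under)
February 2017–July 2017: $14,840 + $17,362 + $3,936 + $1,050 + $1,148 + $794 = $39,130 (under)
March 2017–August 2017: $17,362 + $3,936 + $1,050 + $1,148 + $794 + $21,808 = $46,098 (under)
April 2017–September 2017: $3,936 + $1,050 + $1,148 + $794 + $21,808 + $1,769 = $30,505 (under)
May 2017–October 2017: $1,050 + $1,148 + $794 + $21,808 + $1,769 + $1,847 = $28,416 (under)
June 2017–November 2017: $1,148 + $794 + $21,808 + $1,769 + $1,847 + $723 = $28,089 (under)
July 2017–December 2017: $794 + $21,808 + $1,769 + $1,847 + $723 + $72,693 = $99,634 (under)
No window exceeds $104,000.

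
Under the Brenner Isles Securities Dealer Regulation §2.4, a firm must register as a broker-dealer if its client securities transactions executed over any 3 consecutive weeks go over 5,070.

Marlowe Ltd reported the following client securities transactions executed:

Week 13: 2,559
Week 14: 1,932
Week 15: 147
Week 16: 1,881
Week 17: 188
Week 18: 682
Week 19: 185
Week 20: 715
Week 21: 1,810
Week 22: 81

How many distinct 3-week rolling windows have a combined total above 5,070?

Week 13–Week 15: 2,559 + 1,932 + 147 = 4,638 (under)
Week 14–Week 16: 1,932 + 147 + 1,881 = 3,960 (under)
Week 15–Week 17: 147 + 1,881 + 188 = 2,216 (under)
Week 16–Week 18: 1,881 + 188 + 682 = 2,751 (under)
Week 17–Week 19: 188 + 682 + 185 = 1,055 (under)
Week 18–Week 20: 682 + 185 + 715 = 1,582 (under)
Week 19–Week 21: 185 + 715 + 1,810 = 2,710 (under)
Week 20–Week 22: 715 + 1,810 + 81 = 2,606 (under)
0 windows exceed the threshold.

0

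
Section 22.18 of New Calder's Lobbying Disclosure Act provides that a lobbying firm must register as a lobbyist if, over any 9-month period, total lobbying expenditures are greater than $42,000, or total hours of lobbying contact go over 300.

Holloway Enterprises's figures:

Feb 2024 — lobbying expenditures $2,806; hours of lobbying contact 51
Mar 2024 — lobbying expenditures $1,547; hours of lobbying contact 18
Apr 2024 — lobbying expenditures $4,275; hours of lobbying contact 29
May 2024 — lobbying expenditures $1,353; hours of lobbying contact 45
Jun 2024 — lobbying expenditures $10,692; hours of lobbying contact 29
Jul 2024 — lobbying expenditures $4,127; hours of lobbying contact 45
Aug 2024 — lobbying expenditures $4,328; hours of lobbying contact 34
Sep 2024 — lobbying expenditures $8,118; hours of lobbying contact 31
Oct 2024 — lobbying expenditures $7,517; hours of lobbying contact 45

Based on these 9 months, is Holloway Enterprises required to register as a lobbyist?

Yes

Total lobbying expenditures: $2,806 + $1,547 + $4,275 + $1,353 + $10,692 + $4,127 + $4,328 + $8,118 + $7,517 = $44,763 (> $42,000).
Total hours of lobbying contact: 51 + 18 + 29 + 45 + 29 + 45 + 34 + 31 + 45 = 327 (> 300).
The test is 'or': at least one threshold is exceeded.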